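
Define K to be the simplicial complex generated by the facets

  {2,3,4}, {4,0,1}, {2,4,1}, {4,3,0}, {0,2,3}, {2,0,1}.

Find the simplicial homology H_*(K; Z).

H_0 = Z,  H_1 = 0,  H_2 = Z.

Order the vertices as 0 < 1 < 2 < 3 < 4. Listing each simplex with vertices in this order, K has dimension 2 with simplices:

  0-simplices (5): [0], [1], [2], [3], [4]
  1-simplices (9): [0,1], [0,2], [0,3], [0,4], [1,2], [1,4], [2,3], [2,4], [3,4]
  2-simplices (6): [0,1,2], [0,1,4], [0,2,3], [0,3,4], [1,2,4], [2,3,4]

giving chain groups C_0 ≅ Z^5, C_1 ≅ Z^9, C_2 ≅ Z^6.

∂_1: C_1 → C_0 maps an edge to its endpoints' difference, ∂[p,q] = q − p. For instance
  ∂[3,4] = [4] − [3].
The resulting 5×9 matrix has rank 4, and its Smith normal form has invariant factors (1,1,1,1).

Boundary ∂_2: C_2 → C_1 acts by ∂[p,q,r] = [q,r] − [p,r] + [p,q]. For instance
  ∂[0,3,4] = [3,4] − [0,4] + [0,3],
  ∂[0,2,3] = [2,3] − [0,3] + [0,2].
This gives a 9×6 integer matrix of rank 5; reducing to Smith normal form yields diagonal entries (1,1,1,1,1).

Computing H_k = (kernel of ∂_k) / (image of ∂_{k+1}):

  H_0: rank C_0 − rank ∂_1 = 5 − 4 = 1, and the invariant factors of ∂_1 are all 1, so H_0 = Z.
  H_1: rank ker ∂_1 − rank ∂_2 = (9 − 4) − 5 = 0, and the invariant factors of ∂_2 are all 1, so H_1 = 0.
  H_2: rank ker ∂_2 − rank ∂_3 = (6 − 5) − 0 = 1, and there is no ∂_3, so H_2 = Z.

As a check, the Euler characteristic is 5 − 9 + 6 = 2, which agrees with 1 − 0 + 1 = 2.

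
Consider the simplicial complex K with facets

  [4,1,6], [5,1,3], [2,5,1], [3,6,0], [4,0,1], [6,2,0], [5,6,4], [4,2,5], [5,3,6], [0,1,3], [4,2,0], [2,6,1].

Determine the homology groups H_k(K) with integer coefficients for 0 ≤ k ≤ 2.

K has 7 vertices, 18 edges, 12 triangles.
rank ∂_0 = 0, rank ∂_1 = 6 ⇒ b_0 = 7 − 0 − 6 = 1; all invariant factors of ∂_1 are 1 so no torsion. So H_0 = Z.
rank ∂_1 = 6, rank ∂_2 = 12 ⇒ b_1 = 18 − 6 − 12 = 0; ∂_2 has invariant factor(s) [2] giving torsion. So H_1 = Z/2.
rank ∂_2 = 12, rank ∂_3 = 0 ⇒ b_2 = 12 − 12 − 0 = 0. So H_2 = 0.

H_0 = Z,  H_1 = Z/2,  H_2 = 0.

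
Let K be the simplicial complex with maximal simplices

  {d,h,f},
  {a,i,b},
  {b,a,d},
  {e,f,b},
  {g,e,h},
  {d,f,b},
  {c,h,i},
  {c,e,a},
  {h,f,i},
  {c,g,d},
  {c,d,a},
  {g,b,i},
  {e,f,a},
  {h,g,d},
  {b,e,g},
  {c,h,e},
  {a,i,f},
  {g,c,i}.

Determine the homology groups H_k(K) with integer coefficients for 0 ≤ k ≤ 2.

H_0 ≅ Z,  H_1 ≅ Z ⊕ Z/2,  H_2 = 0.

Order the vertices as a < b < c < d < e < f < g < h < i. Listing each simplex with vertices in this order, K has dimension 2 with simplices:

  0-simplices (9): a, b, c, d, e, f, g, h, i
  1-simplices (27): ab, ac, ad, ae, af, ai, bd, be, bf, bg, bi, cd, ce, cg, ch, ci, df, dg, dh, ef, eg, eh, fh, fi, gh, gi, hi
  2-simplices (18): abd, abi, acd, ace, aef, afi, bdf, bef, beg, bgi, cdg, ceh, cgi, chi, dfh, dgh, egh, fhi

so the chain groups are C_0 ≅ Z^9, C_1 ≅ Z^27, C_2 ≅ Z^18.

The boundary map ∂_1: C_1 → C_0 maps an edge to its endpoints' difference, ∂[p,q] = q − p.
As a 9×27 matrix over Z this has rank 8, with invariant factors (1,1,1,1,1,1,1,1).

Boundary ∂_2: C_2 → C_1 acts by ∂[p,q,r] = [q,r] − [p,r] + [p,q]. For instance
  ∂fhi = hi − fi + fh,
  ∂cgi = gi − ci + cg.
The 27×18 boundary matrix has rank 18 and Smith normal form diag(1,1,1,1,1,1,1,1,1,1,1,1,1,1,1,1,1,2).

From H_k ≅ ker(∂_k) / im(∂_{k+1}) we obtain:

  H_0: rank C_0 − rank ∂_1 = 9 − 8 = 1, and the invariant factors of ∂_1 are all 1, so H_0 = Z.
  H_1: rank ker ∂_1 − rank ∂_2 = (27 − 8) − 18 = 1, and ∂_2 has invariant factor 2 > 1, so H_1 = Z ⊕ Z/2.
  H_2: rank ker ∂_2 − rank ∂_3 = (18 − 18) − 0 = 0, and there is no ∂_3, so H_2 = 0.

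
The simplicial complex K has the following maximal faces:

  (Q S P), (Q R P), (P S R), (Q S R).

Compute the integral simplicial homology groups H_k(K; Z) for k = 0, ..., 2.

Order the vertices as P < Q < R < S. Listing each simplex with vertices in this order, K has dimension 2 with simplices:

  0-simplices (4): P, Q, R, S
  1-simplices (6): PQ, PR, PS, QR, QS, RS
  2-simplices (4): PQR, PQS, PRS, QRS

giving chain groups C_0 ≅ Z^4, C_1 ≅ Z^6, C_2 ≅ Z^4.

The boundary map ∂_1: C_1 → C_0 sends each edge [p,q] (with p < q) to q − p. For instance
  ∂RS = S − R.
The resulting 4×6 matrix has rank 3, and its Smith normal form has invariant factors (1,1,1).

The boundary map ∂_2: C_2 → C_1 acts by ∂[p,q,r] = [q,r] − [p,r] + [p,q]. For instance
  ∂QRS = RS − QS + QR,
  ∂PQR = QR − PR + PQ.
The 6×4 boundary matrix has rank 3 and Smith normal form diag(1,1,1).

Computing H_k = (kernel of ∂_k) / (image of ∂_{k+1}):

  H_0: rank C_0 − rank ∂_1 = 4 − 3 = 1, and the invariant factors of ∂_1 are all 1, so H_0 = Z.
  H_1: rank ker ∂_1 − rank ∂_2 = (6 − 3) − 3 = 0, and the invariant factors of ∂_2 are all 1, so H_1 = 0.
  H_2: rank ker ∂_2 − rank ∂_3 = (4 − 3) − 0 = 1, and there is no ∂_3, so H_2 = Z.

As a check, the Euler characteristic is 4 − 6 + 4 = 2, which agrees with 1 − 0 + 1 = 2.

H_0 ≅ Z,  H_1 = 0,  H_2 ≅ Z.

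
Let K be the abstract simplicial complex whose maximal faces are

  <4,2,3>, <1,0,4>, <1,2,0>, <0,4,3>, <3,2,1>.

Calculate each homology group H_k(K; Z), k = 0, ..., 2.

Fix the vertex order 0 < 1 < 2 < 3 < 4 and write every simplex with vertices in increasing order. Then dim K = 2 and the simplices of K are:

  0-simplices (5): [0], [1], [2], [3], [4]
  1-simplices (10): [0,1], [0,2], [0,3], [0,4], [1,2], [1,3], [1,4], [2,3], [2,4], [3,4]
  2-simplices (5): [0,1,2], [0,1,4], [0,3,4], [1,2,3], [2,3,4]

Hence C_0 ≅ Z^5, C_1 ≅ Z^10, C_2 ≅ Z^5.

∂_1: C_1 → C_0 maps an edge to its endpoints' difference, ∂[p,q] = q − p. For instance
  ∂[1,4] = [4] − [1].
This gives a 5×10 integer matrix of rank 4; reducing to Smith normal form yields diagonal entries (1,1,1,1).

Boundary ∂_2: C_2 → C_1 maps a triangle to the signed sum of its edges. For instance
  ∂[1,2,3] = [2,3] − [1,3] + [1,2],
  ∂[0,1,2] = [1,2] − [0,2] + [0,1].
The resulting 10×5 matrix has rank 5, and its Smith normal form has invariant factors (1,1,1,1,1).

Computing H_k = (kernel of ∂_k) / (image of ∂_{k+1}):

  H_0: rank C_0 − rank ∂_1 = 5 − 4 = 1, and the invariant factors of ∂_1 are all 1, so H_0 = Z.
  H_1: rank ker ∂_1 − rank ∂_2 = (10 − 4) − 5 = 1, and the invariant factors of ∂_2 are all 1, so H_1 = Z.
  H_2: rank ker ∂_2 − rank ∂_3 = (5 − 5) − 0 = 0, and there is no ∂_3, so H_2 = 0.

As a check, the Euler characteristic is 5 − 10 + 5 = 0, which agrees with 1 − 1 + 0 = 0.

H_0 ≅ Z,  H_1 ≅ Z,  H_2 = 0.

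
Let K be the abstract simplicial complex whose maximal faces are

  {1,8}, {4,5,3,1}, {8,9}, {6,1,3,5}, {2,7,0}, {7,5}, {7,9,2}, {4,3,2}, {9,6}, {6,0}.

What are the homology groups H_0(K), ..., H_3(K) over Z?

H_0 ≅ Z,  H_1 ≅ Z^4,  H_2 = 0,  H_3 = 0.

We work with the vertex ordering 0 < 1 < 2 < 3 < 4 < 5 < 6 < 7 < 8 < 9. The simplices of K, each written with vertices in increasing order, are:

  0-simplices (10): [0], [1], [2], [3], [4], [5], [6], [7], [8], [9]
  1-simplices (21): [0,2], [0,6], [0,7], [1,3], [1,4], [1,5], [1,6], [1,8], [2,3], [2,4], [2,7], [2,9], [3,4], [3,5], [3,6], [4,5], [5,6], [5,7], [6,9], [7,9], [8,9]
  2-simplices (10): [0,2,7], [1,3,4], [1,3,5], [1,3,6], [1,4,5], [1,5,6], [2,3,4], [2,7,9], [3,4,5], [3,5,6]
  3-simplices (2): [1,3,4,5], [1,3,5,6]

giving chain groups C_0 ≅ Z^10, C_1 ≅ Z^21, C_2 ≅ Z^10, C_3 ≅ Z^2.

The boundary map ∂_1: C_1 → C_0 maps an edge to its endpoints' difference, ∂[p,q] = q − p. For instance
  ∂[5,6] = [6] − [5].
The 10×21 boundary matrix has rank 9 and Smith normal form diag(1,1,1,1,1,1,1,1,1).

The boundary map ∂_2: C_2 → C_1 sends each 2-simplex [p,q,r] to [q,r] − [p,r] + [p,q]. For instance
  ∂[1,5,6] = [5,6] − [1,6] + [1,5],
  ∂[2,7,9] = [7,9] − [2,9] + [2,7].
The resulting 21×10 matrix has rank 8, and its Smith normal form has invariant factors (1,1,1,1,1,1,1,1).

∂_3: C_3 → C_2 sends each 3-simplex σ to the alternating sum Σ_i (−1)^i (σ with its i-th vertex removed). For instance
  ∂[1,3,5,6] = [3,5,6] − [1,5,6] + [1,3,6] − [1,3,5],
  ∂[1,3,4,5] = [3,4,5] − [1,4,5] + [1,3,5] − [1,3,4].
The 10×2 boundary matrix has rank 2 and Smith normal form diag(1,1).

Now H_k = ker ∂_k / im ∂_{k+1}, so:

  H_0: rank C_0 − rank ∂_1 = 10 − 9 = 1, and the invariant factors of ∂_1 are all 1, so H_0 ≅ Z.
  H_1: rank ker ∂_1 − rank ∂_2 = (21 − 9) − 8 = 4, and the invariant factors of ∂_2 are all 1, so H_1 ≅ Z^4.
  H_2: rank ker ∂_2 − rank ∂_3 = (10 − 8) − 2 = 0, and the invariant factors of ∂_3 are all 1, so H_2 ≅ 0.
  H_3: rank ker ∂_3 − rank ∂_4 = (2 − 2) − 0 = 0, and there is no ∂_4, so H_3 ≅ 0.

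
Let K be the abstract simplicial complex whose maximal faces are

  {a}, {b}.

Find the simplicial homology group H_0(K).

H_0 ≅ Z^2.

Order the vertices as a < b. Listing each simplex with vertices in this order, K has dimension 0 with simplices:

  0-simplices (2): a, b

so the chain groups are C_0 ≅ Z^2.

Computing H_k = (kernel of ∂_k) / (image of ∂_{k+1}):

  H_0: rank C_0 − rank ∂_1 = 2 − 0 = 2, and there is no ∂_1, so H_0 = Z^2.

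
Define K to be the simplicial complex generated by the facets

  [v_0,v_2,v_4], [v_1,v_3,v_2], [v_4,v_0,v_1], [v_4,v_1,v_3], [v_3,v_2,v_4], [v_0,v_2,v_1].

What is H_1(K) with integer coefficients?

H_1 = 0.

Order the vertices as v_0 < v_1 < v_2 < v_3 < v_4. Listing each simplex with vertices in this order, K has dimension 2 with simplices:

  0-simplices (5): [v_0], [v_1], [v_2], [v_3], [v_4]
  1-simplices (9): [v_0,v_1], [v_0,v_2], [v_0,v_4], [v_1,v_2], [v_1,v_3], [v_1,v_4], [v_2,v_3], [v_2,v_4], [v_3,v_4]
  2-simplices (6): [v_0,v_1,v_2], [v_0,v_1,v_4], [v_0,v_2,v_4], [v_1,v_2,v_3], [v_1,v_3,v_4], [v_2,v_3,v_4]

giving chain groups C_0 ≅ Z^5, C_1 ≅ Z^9, C_2 ≅ Z^6.

∂_1: C_1 → C_0 is given by ∂[p,q] = [q] − [p].
The resulting 5×9 matrix has rank 4, and its Smith normal form has invariant factors (1,1,1,1).

The boundary map ∂_2: C_2 → C_1 maps a triangle to the signed sum of its edges. For instance
  ∂[v_0,v_1,v_4] = [v_1,v_4] − [v_0,v_4] + [v_0,v_1],
  ∂[v_0,v_1,v_2] = [v_1,v_2] − [v_0,v_2] + [v_0,v_1].
As a 9×6 matrix over Z this has rank 5, with invariant factors (1,1,1,1,1).

Computing H_k = (kernel of ∂_k) / (image of ∂_{k+1}):

  H_1: rank ker ∂_1 − rank ∂_2 = (9 − 4) − 5 = 0, and the invariant factors of ∂_2 are all 1, so H_1 = 0.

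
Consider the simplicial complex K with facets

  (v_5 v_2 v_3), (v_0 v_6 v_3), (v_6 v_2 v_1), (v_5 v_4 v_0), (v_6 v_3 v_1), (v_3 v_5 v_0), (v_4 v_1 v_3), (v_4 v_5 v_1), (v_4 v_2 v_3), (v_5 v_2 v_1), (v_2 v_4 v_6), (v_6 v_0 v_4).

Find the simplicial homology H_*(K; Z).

K has 7 vertices, 18 edges, 12 triangles.
rank ∂_0 = 0, rank ∂_1 = 6 ⇒ b_0 = 7 − 0 − 6 = 1; all invariant factors of ∂_1 are 1 so no torsion. So H_0 ≅ Z.
rank ∂_1 = 6, rank ∂_2 = 12 ⇒ b_1 = 18 − 6 − 12 = 0; ∂_2 has invariant factor(s) [2] giving torsion. So H_1 ≅ Z/2.
rank ∂_2 = 12, rank ∂_3 = 0 ⇒ b_2 = 12 − 12 − 0 = 0. So H_2 ≅ 0.

H_0 = Z,  H_1 = Z/2,  H_2 = 0.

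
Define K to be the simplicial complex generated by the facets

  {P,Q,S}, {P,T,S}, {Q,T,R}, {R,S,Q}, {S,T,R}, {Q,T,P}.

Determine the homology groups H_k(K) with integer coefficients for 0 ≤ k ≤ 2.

We work with the vertex ordering P < Q < R < S < T. The simplices of K, each written with vertices in increasing order, are:

  0-simplices (5): P, Q, R, S, T
  1-simplices (9): PQ, PS, PT, QR, QS, QT, RS, RT, ST
  2-simplices (6): PQS, PQT, PST, QRS, QRT, RST

Hence C_0 ≅ Z^5, C_1 ≅ Z^9, C_2 ≅ Z^6.

∂_1: C_1 → C_0 maps an edge to its endpoints' difference, ∂[p,q] = q − p. For instance
  ∂RT = T − R.
The resulting 5×9 matrix has rank 4, and its Smith normal form has invariant factors (1,1,1,1).

∂_2: C_2 → C_1 sends each 2-simplex [p,q,r] to [q,r] − [p,r] + [p,q]. For instance
  ∂QRS = RS − QS + QR,
  ∂PQS = QS − PS + PQ.
The 9×6 boundary matrix has rank 5 and Smith normal form diag(1,1,1,1,1).

Reading off H_k = ker ∂_k / im ∂_{k+1}:

  H_0: rank C_0 − rank ∂_1 = 5 − 4 = 1, and the invariant factors of ∂_1 are all 1, so H_0 = Z.
  H_1: rank ker ∂_1 − rank ∂_2 = (9 − 4) − 5 = 0, and the invariant factors of ∂_2 are all 1, so H_1 = 0.
  H_2: rank ker ∂_2 − rank ∂_3 = (6 − 5) − 0 = 1, and there is no ∂_3, so H_2 = Z.

(K is a triangulation of the 2-sphere S^2.)

H_0 = Z,  H_1 = 0,  H_2 = Z.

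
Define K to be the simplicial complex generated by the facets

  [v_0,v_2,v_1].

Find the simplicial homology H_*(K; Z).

Fix the vertex order v_0 < v_1 < v_2 and write every simplex with vertices in increasing order. Then dim K = 2 and the simplices of K are:

  0-simplices (3): [v_0], [v_1], [v_2]
  1-simplices (3): [v_0,v_1], [v_0,v_2], [v_1,v_2]
  2-simplices (1): [v_0,v_1,v_2]

giving chain groups C_0 ≅ Z^3, C_1 ≅ Z^3, C_2 ≅ Z^1.

Boundary ∂_1: C_1 → C_0 is given by ∂[p,q] = [q] − [p]. For instance
  ∂[v_0,v_1] = [v_1] − [v_0].
This gives a 3×3 integer matrix of rank 2; reducing to Smith normal form yields diagonal entries (1,1).

The boundary map ∂_2: C_2 → C_1 acts by ∂[p,q,r] = [q,r] − [p,r] + [p,q]. For instance
  ∂[v_0,v_1,v_2] = [v_1,v_2] − [v_0,v_2] + [v_0,v_1].
The 3×1 boundary matrix has rank 1 and Smith normal form diag(1).

Reading off H_k = ker ∂_k / im ∂_{k+1}:

  H_0: rank C_0 − rank ∂_1 = 3 − 2 = 1, and the invariant factors of ∂_1 are all 1, so H_0 ≅ Z.
  H_1: rank ker ∂_1 − rank ∂_2 = (3 − 2) − 1 = 0, and the invariant factors of ∂_2 are all 1, so H_1 ≅ 0.
  H_2: rank ker ∂_2 − rank ∂_3 = (1 − 1) − 0 = 0, and there is no ∂_3, so H_2 ≅ 0.

H_0 ≅ Z,  H_1 = 0,  H_2 = 0.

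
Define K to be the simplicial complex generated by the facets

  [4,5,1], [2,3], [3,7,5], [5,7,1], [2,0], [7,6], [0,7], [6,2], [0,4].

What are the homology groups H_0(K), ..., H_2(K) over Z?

H_0 = Z,  H_1 = Z^3,  H_2 = 0.

Fix the vertex order 0 < 1 < 2 < 3 < 4 < 5 < 6 < 7 and write every simplex with vertices in increasing order. Then dim K = 2 and the simplices of K are:

  0-simplices (8): [0], [1], [2], [3], [4], [5], [6], [7]
  1-simplices (13): [0,2], [0,4], [0,7], [1,4], [1,5], [1,7], [2,3], [2,6], [3,5], [3,7], [4,5], [5,7], [6,7]
  2-simplices (3): [1,4,5], [1,5,7], [3,5,7]

so the chain groups are C_0 ≅ Z^8, C_1 ≅ Z^13, C_2 ≅ Z^3.

∂_1: C_1 → C_0 is given by ∂[p,q] = [q] − [p].
This gives a 8×13 integer matrix of rank 7; reducing to Smith normal form yields diagonal entries (1,1,1,1,1,1,1).

Boundary ∂_2: C_2 → C_1 sends each 2-simplex [p,q,r] to [q,r] − [p,r] + [p,q]. For instance
  ∂[3,5,7] = [5,7] − [3,7] + [3,5],
  ∂[1,4,5] = [4,5] − [1,5] + [1,4].
The resulting 13×3 matrix has rank 3, and its Smith normal form has invariant factors (1,1,1).

Reading off H_k = ker ∂_k / im ∂_{k+1}:

  H_0: rank C_0 − rank ∂_1 = 8 − 7 = 1, and the invariant factors of ∂_1 are all 1, so H_0 = Z.
  H_1: rank ker ∂_1 − rank ∂_2 = (13 − 7) − 3 = 3, and the invariant factors of ∂_2 are all 1, so H_1 = Z^3.
  H_2: rank ker ∂_2 − rank ∂_3 = (3 − 3) − 0 = 0, and there is no ∂_3, so H_2 = 0.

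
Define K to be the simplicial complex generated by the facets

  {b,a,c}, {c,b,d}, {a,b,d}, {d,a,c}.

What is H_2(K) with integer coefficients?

Order the vertices as a < b < c < d. Listing each simplex with vertices in this order, K has dimension 2 with simplices:

  0-simplices (4): a, b, c, d
  1-simplices (6): ab, ac, ad, bc, bd, cd
  2-simplices (4): abc, abd, acd, bcd

Hence C_0 ≅ Z^4, C_1 ≅ Z^6, C_2 ≅ Z^4.

The boundary map ∂_1: C_1 → C_0 is given by ∂[p,q] = [q] − [p]. For instance
  ∂cd = d − c.
The 4×6 boundary matrix has rank 3 and Smith normal form diag(1,1,1).

∂_2: C_2 → C_1 sends each 2-simplex [p,q,r] to [q,r] − [p,r] + [p,q]. For instance
  ∂abc = bc − ac + ab,
  ∂acd = cd − ad + ac.
As a 6×4 matrix over Z this has rank 3, with invariant factors (1,1,1).

Computing H_k = (kernel of ∂_k) / (image of ∂_{k+1}):

  H_2: rank ker ∂_2 − rank ∂_3 = (4 − 3) − 0 = 1, and there is no ∂_3, so H_2 = Z.

H_2 = Z.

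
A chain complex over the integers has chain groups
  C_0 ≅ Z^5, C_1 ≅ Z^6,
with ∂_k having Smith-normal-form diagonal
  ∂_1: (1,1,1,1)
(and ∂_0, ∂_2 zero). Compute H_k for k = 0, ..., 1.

H_0 = Z,  H_1 = Z^2.

H_0: b_0 = 5 − 0 − 4 = 1; torsion from ∂_1 factors > 1: none. So H_0 = Z.
H_1: b_1 = 6 − 4 − 0 = 2; torsion from ∂_2 factors > 1: none. So H_1 = Z^2.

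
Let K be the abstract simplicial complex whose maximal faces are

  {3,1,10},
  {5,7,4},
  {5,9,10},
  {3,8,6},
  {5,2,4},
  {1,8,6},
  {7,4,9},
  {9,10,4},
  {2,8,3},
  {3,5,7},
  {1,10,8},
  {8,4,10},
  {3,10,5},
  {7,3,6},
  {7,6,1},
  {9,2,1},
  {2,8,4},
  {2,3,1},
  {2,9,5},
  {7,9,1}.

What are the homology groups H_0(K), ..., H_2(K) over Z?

H_0 ≅ Z,  H_1 ≅ Z ⊕ Z/2,  H_2 = 0.

Order the vertices as 1 < 2 < 3 < 4 < 5 < 6 < 7 < 8 < 9 < 10. Listing each simplex with vertices in this order, K has dimension 2 with simplices:

  0-simplices (10): [1], [2], [3], [4], [5], [6], [7], [8], [9], [10]
  1-simplices (30): (30 of them)
  2-simplices (20): (20 of them)

Hence C_0 ≅ Z^10, C_1 ≅ Z^30, C_2 ≅ Z^20.

∂_1: C_1 → C_0 sends each edge [p,q] (with p < q) to q − p.
This gives a 10×30 integer matrix of rank 9; reducing to Smith normal form yields diagonal entries (1,1,1,1,1,1,1,1,1).

∂_2: C_2 → C_1 acts by ∂[p,q,r] = [q,r] − [p,r] + [p,q]. For instance
  ∂[1,2,9] = [2,9] − [1,9] + [1,2],
  ∂[4,5,7] = [5,7] − [4,7] + [4,5].
The 30×20 boundary matrix has rank 20 and Smith normal form diag(1,1,1,1,1,1,1,1,1,1,1,1,1,1,1,1,1,1,1,2).

Reading off H_k = ker ∂_k / im ∂_{k+1}:

  H_0: rank C_0 − rank ∂_1 = 10 − 9 = 1, and the invariant factors of ∂_1 are all 1, so H_0 ≅ Z.
  H_1: rank ker ∂_1 − rank ∂_2 = (30 − 9) − 20 = 1, and ∂_2 has invariant factor 2 > 1, so H_1 ≅ Z ⊕ Z/2.
  H_2: rank ker ∂_2 − rank ∂_3 = (20 − 20) − 0 = 0, and there is no ∂_3, so H_2 ≅ 0.

(K is a triangulation of the Klein bottle.)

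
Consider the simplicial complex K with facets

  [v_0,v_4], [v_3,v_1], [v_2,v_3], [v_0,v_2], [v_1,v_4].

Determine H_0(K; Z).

We work with the vertex ordering v_0 < v_1 < v_2 < v_3 < v_4. The simplices of K, each written with vertices in increasing order, are:

  0-simplices (5): [v_0], [v_1], [v_2], [v_3], [v_4]
  1-simplices (5): [v_0,v_2], [v_0,v_4], [v_1,v_3], [v_1,v_4], [v_2,v_3]

so the chain groups are C_0 ≅ Z^5, C_1 ≅ Z^5.

The boundary map ∂_1: C_1 → C_0 maps an edge to its endpoints' difference, ∂[p,q] = q − p. For instance
  ∂[v_0,v_4] = [v_4] − [v_0].
This gives a 5×5 integer matrix of rank 4; reducing to Smith normal form yields diagonal entries (1,1,1,1).

Computing H_k = (kernel of ∂_k) / (image of ∂_{k+1}):

  H_0: rank C_0 − rank ∂_1 = 5 − 4 = 1, and the invariant factors of ∂_1 are all 1, so H_0 ≅ Z.

(K is a triangulation of the circle S^1.)

H_0 ≅ Z.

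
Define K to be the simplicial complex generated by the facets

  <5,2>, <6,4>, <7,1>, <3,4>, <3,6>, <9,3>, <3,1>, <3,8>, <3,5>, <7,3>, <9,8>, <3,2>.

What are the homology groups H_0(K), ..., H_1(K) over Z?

H_0 ≅ Z,  H_1 ≅ Z^4.

Fix the vertex order 1 < 2 < 3 < 4 < 5 < 6 < 7 < 8 < 9 and write every simplex with vertices in increasing order. Then dim K = 1 and the simplices of K are:

  0-simplices (9): [1], [2], [3], [4], [5], [6], [7], [8], [9]
  1-simplices (12): [1,3], [1,7], [2,3], [2,5], [3,4], [3,5], [3,6], [3,7], [3,8], [3,9], [4,6], [8,9]

giving chain groups C_0 ≅ Z^9, C_1 ≅ Z^12.

Boundary ∂_1: C_1 → C_0 sends each edge [p,q] (with p < q) to q − p. For instance
  ∂[3,7] = [7] − [3].
As a 9×12 matrix over Z this has rank 8, with invariant factors (1,1,1,1,1,1,1,1).

From H_k ≅ ker(∂_k) / im(∂_{k+1}) we obtain:

  H_0: rank C_0 − rank ∂_1 = 9 − 8 = 1, and the invariant factors of ∂_1 are all 1, so H_0 = Z.
  H_1: rank ker ∂_1 − rank ∂_2 = (12 − 8) − 0 = 4, and there is no ∂_2, so H_1 = Z^4.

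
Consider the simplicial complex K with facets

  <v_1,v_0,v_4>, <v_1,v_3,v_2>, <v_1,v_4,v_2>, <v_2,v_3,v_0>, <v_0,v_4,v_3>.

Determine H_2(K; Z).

We work with the vertex ordering v_0 < v_1 < v_2 < v_3 < v_4. The simplices of K, each written with vertices in increasing order, are:

  0-simplices (5): [v_0], [v_1], [v_2], [v_3], [v_4]
  1-simplices (10): [v_0,v_1], [v_0,v_2], [v_0,v_3], [v_0,v_4], [v_1,v_2], [v_1,v_3], [v_1,v_4], [v_2,v_3], [v_2,v_4], [v_3,v_4]
  2-simplices (5): [v_0,v_1,v_4], [v_0,v_2,v_3], [v_0,v_3,v_4], [v_1,v_2,v_3], [v_1,v_2,v_4]

giving chain groups C_0 ≅ Z^5, C_1 ≅ Z^10, C_2 ≅ Z^5.

The boundary map ∂_1: C_1 → C_0 maps an edge to its endpoints' difference, ∂[p,q] = q − p. For instance
  ∂[v_1,v_2] = [v_2] − [v_1].
As a 5×10 matrix over Z this has rank 4, with invariant factors (1,1,1,1).

Boundary ∂_2: C_2 → C_1 maps a triangle to the signed sum of its edges. For instance
  ∂[v_0,v_3,v_4] = [v_3,v_4] − [v_0,v_4] + [v_0,v_3],
  ∂[v_1,v_2,v_4] = [v_2,v_4] − [v_1,v_4] + [v_1,v_2].
The resulting 10×5 matrix has rank 5, and its Smith normal form has invariant factors (1,1,1,1,1).

Computing H_k = (kernel of ∂_k) / (image of ∂_{k+1}):

  H_2: rank ker ∂_2 − rank ∂_3 = (5 − 5) − 0 = 0, and there is no ∂_3, so H_2 = 0.

H_2 = 0.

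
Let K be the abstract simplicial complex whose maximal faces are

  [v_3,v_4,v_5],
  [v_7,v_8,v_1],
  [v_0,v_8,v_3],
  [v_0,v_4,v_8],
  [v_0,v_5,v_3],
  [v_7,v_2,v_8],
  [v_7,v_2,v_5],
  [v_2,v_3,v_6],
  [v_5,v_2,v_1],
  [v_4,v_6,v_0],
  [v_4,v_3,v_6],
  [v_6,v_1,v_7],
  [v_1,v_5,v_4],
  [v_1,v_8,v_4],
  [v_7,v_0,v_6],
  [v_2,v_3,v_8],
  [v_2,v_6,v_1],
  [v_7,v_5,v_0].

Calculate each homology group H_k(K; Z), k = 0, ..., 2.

Order the vertices as v_0 < v_1 < v_2 < v_3 < v_4 < v_5 < v_6 < v_7 < v_8. Listing each simplex with vertices in this order, K has dimension 2 with simplices:

  0-simplices (9): [v_0], [v_1], [v_2], [v_3], [v_4], [v_5], [v_6], [v_7], [v_8]
  1-simplices (27): (27 of them)
  2-simplices (18): (18 of them)

giving chain groups C_0 ≅ Z^9, C_1 ≅ Z^27, C_2 ≅ Z^18.

∂_1: C_1 → C_0 maps an edge to its endpoints' difference, ∂[p,q] = q − p. For instance
  ∂[v_0,v_6] = [v_6] − [v_0].
The 9×27 boundary matrix has rank 8 and Smith normal form diag(1,1,1,1,1,1,1,1).

∂_2: C_2 → C_1 acts by ∂[p,q,r] = [q,r] − [p,r] + [p,q]. For instance
  ∂[v_2,v_7,v_8] = [v_7,v_8] − [v_2,v_8] + [v_2,v_7],
  ∂[v_1,v_4,v_8] = [v_4,v_8] − [v_1,v_8] + [v_1,v_4].
As a 27×18 matrix over Z this has rank 18, with invariant factors (1,1,1,1,1,1,1,1,1,1,1,1,1,1,1,1,1,2).

From H_k ≅ ker(∂_k) / im(∂_{k+1}) we obtain:

  H_0: rank C_0 − rank ∂_1 = 9 − 8 = 1, and the invariant factors of ∂_1 are all 1, so H_0 = Z.
  H_1: rank ker ∂_1 − rank ∂_2 = (27 − 8) − 18 = 1, and ∂_2 has invariant factor 2 > 1, so H_1 = Z ⊕ Z/2.
  H_2: rank ker ∂_2 − rank ∂_3 = (18 − 18) − 0 = 0, and there is no ∂_3, so H_2 = 0.

As a check, the Euler characteristic is 9 − 27 + 18 = 0, which agrees with 1 − 1 + 0 = 0.
(K is a triangulation of the Klein bottle.)

H_0 = Z,  H_1 = Z ⊕ Z/2,  H_2 = 0.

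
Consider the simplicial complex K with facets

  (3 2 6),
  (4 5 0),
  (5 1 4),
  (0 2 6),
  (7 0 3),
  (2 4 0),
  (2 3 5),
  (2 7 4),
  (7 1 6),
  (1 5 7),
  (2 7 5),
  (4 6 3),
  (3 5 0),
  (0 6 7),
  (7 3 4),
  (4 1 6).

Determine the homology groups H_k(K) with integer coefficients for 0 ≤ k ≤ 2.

H_0 = Z,  H_1 = Z^2,  H_2 = Z.

Take the total order 0 < 1 < 2 < 3 < 4 < 5 < 6 < 7 on the vertex set. Then K (dimension 2) consists of the simplices:

  0-simplices (8): [0], [1], [2], [3], [4], [5], [6], [7]
  1-simplices (24): (24 of them)
  2-simplices (16): [0,2,4], [0,2,6], [0,3,5], [0,3,7], [0,4,5], [0,6,7], [1,4,5], [1,4,6], [1,5,7], [1,6,7], [2,3,5], [2,3,6], [2,4,7], [2,5,7], [3,4,6], [3,4,7]

Hence C_0 ≅ Z^8, C_1 ≅ Z^24, C_2 ≅ Z^16.

∂_1: C_1 → C_0 sends each edge [p,q] (with p < q) to q − p.
This gives a 8×24 integer matrix of rank 7; reducing to Smith normal form yields diagonal entries (1,1,1,1,1,1,1).

Boundary ∂_2: C_2 → C_1 maps a triangle to the signed sum of its edges. For instance
  ∂[2,4,7] = [4,7] − [2,7] + [2,4],
  ∂[0,3,7] = [3,7] − [0,7] + [0,3].
This gives a 24×16 integer matrix of rank 15; reducing to Smith normal form yields diagonal entries (1,1,1,1,1,1,1,1,1,1,1,1,1,1,1).

Now H_k = ker ∂_k / im ∂_{k+1}, so:

  H_0: rank C_0 − rank ∂_1 = 8 − 7 = 1, and the invariant factors of ∂_1 are all 1, so H_0 = Z.
  H_1: rank ker ∂_1 − rank ∂_2 = (24 − 7) − 15 = 2, and the invariant factors of ∂_2 are all 1, so H_1 = Z^2.
  H_2: rank ker ∂_2 − rank ∂_3 = (16 − 15) − 0 = 1, and there is no ∂_3, so H_2 = Z.

(K is a triangulation of the torus T^2.)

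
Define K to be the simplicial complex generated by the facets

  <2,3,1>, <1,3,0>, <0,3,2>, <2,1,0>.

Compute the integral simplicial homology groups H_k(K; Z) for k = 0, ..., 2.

H_0 ≅ Z,  H_1 = 0,  H_2 ≅ Z.

Fix the vertex order 0 < 1 < 2 < 3 and write every simplex with vertices in increasing order. Then dim K = 2 and the simplices of K are:

  0-simplices (4): [0], [1], [2], [3]
  1-simplices (6): [0,1], [0,2], [0,3], [1,2], [1,3], [2,3]
  2-simplices (4): [0,1,2], [0,1,3], [0,2,3], [1,2,3]

giving chain groups C_0 ≅ Z^4, C_1 ≅ Z^6, C_2 ≅ Z^4.

∂_1: C_1 → C_0 maps an edge to its endpoints' difference, ∂[p,q] = q − p.
This gives a 4×6 integer matrix of rank 3; reducing to Smith normal form yields diagonal entries (1,1,1).

The boundary map ∂_2: C_2 → C_1 acts by ∂[p,q,r] = [q,r] − [p,r] + [p,q]. For instance
  ∂[0,1,3] = [1,3] − [0,3] + [0,1],
  ∂[1,2,3] = [2,3] − [1,3] + [1,2].
As a 6×4 matrix over Z this has rank 3, with invariant factors (1,1,1).

Computing H_k = (kernel of ∂_k) / (image of ∂_{k+1}):

  H_0: rank C_0 − rank ∂_1 = 4 − 3 = 1, and the invariant factors of ∂_1 are all 1, so H_0 ≅ Z.
  H_1: rank ker ∂_1 − rank ∂_2 = (6 − 3) − 3 = 0, and the invariant factors of ∂_2 are all 1, so H_1 ≅ 0.
  H_2: rank ker ∂_2 − rank ∂_3 = (4 − 3) − 0 = 1, and there is no ∂_3, so H_2 ≅ Z.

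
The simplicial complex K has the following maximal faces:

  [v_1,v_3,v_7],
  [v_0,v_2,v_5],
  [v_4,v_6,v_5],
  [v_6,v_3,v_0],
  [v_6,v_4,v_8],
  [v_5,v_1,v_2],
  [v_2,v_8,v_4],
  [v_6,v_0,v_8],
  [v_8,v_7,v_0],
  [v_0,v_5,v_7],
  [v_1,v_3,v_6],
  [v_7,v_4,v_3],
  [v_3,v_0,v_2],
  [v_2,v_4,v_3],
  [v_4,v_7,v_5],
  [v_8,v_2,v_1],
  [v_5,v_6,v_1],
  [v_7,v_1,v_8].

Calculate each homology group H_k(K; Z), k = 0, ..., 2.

We work with the vertex ordering v_0 < v_1 < v_2 < v_3 < v_4 < v_5 < v_6 < v_7 < v_8. The simplices of K, each written with vertices in increasing order, are:

  0-simplices (9): [v_0], [v_1], [v_2], [v_3], [v_4], [v_5], [v_6], [v_7], [v_8]
  1-simplices (27): (27 of them)
  2-simplices (18): (18 of them)

so the chain groups are C_0 ≅ Z^9, C_1 ≅ Z^27, C_2 ≅ Z^18.

The boundary map ∂_1: C_1 → C_0 sends each edge [p,q] (with p < q) to q − p.
This gives a 9×27 integer matrix of rank 8; reducing to Smith normal form yields diagonal entries (1,1,1,1,1,1,1,1).

∂_2: C_2 → C_1 maps a triangle to the signed sum of its edges. For instance
  ∂[v_2,v_3,v_4] = [v_3,v_4] − [v_2,v_4] + [v_2,v_3],
  ∂[v_0,v_7,v_8] = [v_7,v_8] − [v_0,v_8] + [v_0,v_7].
The 27×18 boundary matrix has rank 17 and Smith normal form diag(1,1,1,1,1,1,1,1,1,1,1,1,1,1,1,1,1).

From H_k ≅ ker(∂_k) / im(∂_{k+1}) we obtain:

  H_0: rank C_0 − rank ∂_1 = 9 − 8 = 1, and the invariant factors of ∂_1 are all 1, so H_0 ≅ Z.
  H_1: rank ker ∂_1 − rank ∂_2 = (27 − 8) − 17 = 2, and the invariant factors of ∂_2 are all 1, so H_1 ≅ Z^2.
  H_2: rank ker ∂_2 − rank ∂_3 = (18 − 17) − 0 = 1, and there is no ∂_3, so H_2 ≅ Z.

H_0 ≅ Z,  H_1 ≅ Z^2,  H_2 ≅ Z.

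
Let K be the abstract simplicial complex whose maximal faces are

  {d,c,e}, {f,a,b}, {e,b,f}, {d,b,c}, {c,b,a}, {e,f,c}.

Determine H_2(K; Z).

H_2 = 0.

Take the total order a < b < c < d < e < f on the vertex set. Then K (dimension 2) consists of the simplices:

  0-simplices (6): a, b, c, d, e, f
  1-simplices (12): ab, ac, af, bc, bd, be, bf, cd, ce, cf, de, ef
  2-simplices (6): abc, abf, bcd, bef, cde, cef

giving chain groups C_0 ≅ Z^6, C_1 ≅ Z^12, C_2 ≅ Z^6.

The boundary map ∂_1: C_1 → C_0 maps an edge to its endpoints' difference, ∂[p,q] = q − p. For instance
  ∂ac = c − a.
As a 6×12 matrix over Z this has rank 5, with invariant factors (1,1,1,1,1).

Boundary ∂_2: C_2 → C_1 maps a triangle to the signed sum of its edges. For instance
  ∂bef = ef − bf + be,
  ∂abf = bf − af + ab.
As a 12×6 matrix over Z this has rank 6, with invariant factors (1,1,1,1,1,1).

From H_k ≅ ker(∂_k) / im(∂_{k+1}) we obtain:

  H_2: rank ker ∂_2 − rank ∂_3 = (6 − 6) − 0 = 0, and there is no ∂_3, so H_2 = 0.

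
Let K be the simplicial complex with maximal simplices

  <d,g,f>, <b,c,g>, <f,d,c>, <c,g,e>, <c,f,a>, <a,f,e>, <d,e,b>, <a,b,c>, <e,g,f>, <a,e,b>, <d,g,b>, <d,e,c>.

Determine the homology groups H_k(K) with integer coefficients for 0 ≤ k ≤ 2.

Order the vertices as a < b < c < d < e < f < g. Listing each simplex with vertices in this order, K has dimension 2 with simplices:

  0-simplices (7): a, b, c, d, e, f, g
  1-simplices (18): ab, ac, ae, af, bc, bd, be, bg, cd, ce, cf, cg, de, df, dg, ef, eg, fg
  2-simplices (12): abc, abe, acf, aef, bcg, bde, bdg, cde, cdf, ceg, dfg, efg

so the chain groups are C_0 ≅ Z^7, C_1 ≅ Z^18, C_2 ≅ Z^12.

Boundary ∂_1: C_1 → C_0 sends each edge [p,q] (with p < q) to q − p. For instance
  ∂de = e − d.
This gives a 7×18 integer matrix of rank 6; reducing to Smith normal form yields diagonal entries (1,1,1,1,1,1).

Boundary ∂_2: C_2 → C_1 maps a triangle to the signed sum of its edges. For instance
  ∂abc = bc − ac + ab,
  ∂acf = cf − af + ac.
This gives a 18×12 integer matrix of rank 12; reducing to Smith normal form yields diagonal entries (1,1,1,1,1,1,1,1,1,1,1,2).

Reading off H_k = ker ∂_k / im ∂_{k+1}:

  H_0: rank C_0 − rank ∂_1 = 7 − 6 = 1, and the invariant factors of ∂_1 are all 1, so H_0 = Z.
  H_1: rank ker ∂_1 − rank ∂_2 = (18 − 6) − 12 = 0, and ∂_2 has invariant factor 2 > 1, so H_1 = Z/2.
  H_2: rank ker ∂_2 − rank ∂_3 = (12 − 12) − 0 = 0, and there is no ∂_3, so H_2 = 0.

(K is a triangulation of the real projective plane RP^2.)

H_0 = Z,  H_1 = Z/2,  H_2 = 0.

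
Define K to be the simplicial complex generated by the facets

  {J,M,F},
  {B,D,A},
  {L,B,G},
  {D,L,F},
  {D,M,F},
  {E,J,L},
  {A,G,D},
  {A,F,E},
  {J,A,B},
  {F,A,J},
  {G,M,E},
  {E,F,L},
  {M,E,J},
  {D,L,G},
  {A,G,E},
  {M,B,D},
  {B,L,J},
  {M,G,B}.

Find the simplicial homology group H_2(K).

Take the total order A < B < D < E < F < G < J < L < M on the vertex set. Then K (dimension 2) consists of the simplices:

  0-simplices (9): A, B, D, E, F, G, J, L, M
  1-simplices (27): AB, AD, AE, AF, AG, AJ, BD, BG, BJ, BL, BM, DF, DG, DL, DM, EF, EG, EJ, EL, EM, FJ, FL, FM, GL, GM, JL, JM
  2-simplices (18): ABD, ABJ, ADG, AEF, AEG, AFJ, BDM, BGL, BGM, BJL, DFL, DFM, DGL, EFL, EGM, EJL, EJM, FJM

giving chain groups C_0 ≅ Z^9, C_1 ≅ Z^27, C_2 ≅ Z^18.

∂_1: C_1 → C_0 sends each edge [p,q] (with p < q) to q − p. For instance
  ∂DL = L − D.
The resulting 9×27 matrix has rank 8, and its Smith normal form has invariant factors (1,1,1,1,1,1,1,1).

∂_2: C_2 → C_1 sends each 2-simplex [p,q,r] to [q,r] − [p,r] + [p,q]. For instance
  ∂AEG = EG − AG + AE,
  ∂BGL = GL − BL + BG.
As a 27×18 matrix over Z this has rank 18, with invariant factors (1,1,1,1,1,1,1,1,1,1,1,1,1,1,1,1,1,2).

Reading off H_k = ker ∂_k / im ∂_{k+1}:

  H_2: rank ker ∂_2 − rank ∂_3 = (18 − 18) − 0 = 0, and there is no ∂_3, so H_2 = 0.

H_2 = 0.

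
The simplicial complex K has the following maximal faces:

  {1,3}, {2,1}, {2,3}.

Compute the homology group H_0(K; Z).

H_0 ≅ Z.

Order the vertices as 1 < 2 < 3. Listing each simplex with vertices in this order, K has dimension 1 with simplices:

  0-simplices (3): [1], [2], [3]
  1-simplices (3): [1,2], [1,3], [2,3]

so the chain groups are C_0 ≅ Z^3, C_1 ≅ Z^3.

Boundary ∂_1: C_1 → C_0 is given by ∂[p,q] = [q] − [p]. For instance
  ∂[1,2] = [2] − [1].
As a 3×3 matrix over Z this has rank 2, with invariant factors (1,1).

Reading off H_k = ker ∂_k / im ∂_{k+1}:

  H_0: rank C_0 − rank ∂_1 = 3 − 2 = 1, and the invariant factors of ∂_1 are all 1, so H_0 ≅ Z.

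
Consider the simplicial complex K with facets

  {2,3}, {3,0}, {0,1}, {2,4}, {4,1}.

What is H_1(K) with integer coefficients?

H_1 = Z.

Order the vertices as 0 < 1 < 2 < 3 < 4. Listing each simplex with vertices in this order, K has dimension 1 with simplices:

  0-simplices (5): [0], [1], [2], [3], [4]
  1-simplices (5): [0,1], [0,3], [1,4], [2,3], [2,4]

so the chain groups are C_0 ≅ Z^5, C_1 ≅ Z^5.

Boundary ∂_1: C_1 → C_0 sends each edge [p,q] (with p < q) to q − p. For instance
  ∂[2,3] = [3] − [2].
The 5×5 boundary matrix has rank 4 and Smith normal form diag(1,1,1,1).

Now H_k = ker ∂_k / im ∂_{k+1}, so:

  H_1: rank ker ∂_1 − rank ∂_2 = (5 − 4) − 0 = 1, and there is no ∂_2, so H_1 ≅ Z.

(K is a triangulation of the circle S^1.)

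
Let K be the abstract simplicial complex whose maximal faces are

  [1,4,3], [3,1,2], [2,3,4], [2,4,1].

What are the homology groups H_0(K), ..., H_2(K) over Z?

Fix the vertex order 1 < 2 < 3 < 4 and write every simplex with vertices in increasing order. Then dim K = 2 and the simplices of K are:

  0-simplices (4): [1], [2], [3], [4]
  1-simplices (6): [1,2], [1,3], [1,4], [2,3], [2,4], [3,4]
  2-simplices (4): [1,2,3], [1,2,4], [1,3,4], [2,3,4]

giving chain groups C_0 ≅ Z^4, C_1 ≅ Z^6, C_2 ≅ Z^4.

Boundary ∂_1: C_1 → C_0 sends each edge [p,q] (with p < q) to q − p. For instance
  ∂[2,4] = [4] − [2].
As a 4×6 matrix over Z this has rank 3, with invariant factors (1,1,1).

∂_2: C_2 → C_1 acts by ∂[p,q,r] = [q,r] − [p,r] + [p,q]. For instance
  ∂[1,3,4] = [3,4] − [1,4] + [1,3],
  ∂[1,2,4] = [2,4] − [1,4] + [1,2].
The resulting 6×4 matrix has rank 3, and its Smith normal form has invariant factors (1,1,1).

Computing H_k = (kernel of ∂_k) / (image of ∂_{k+1}):

  H_0: rank C_0 − rank ∂_1 = 4 − 3 = 1, and the invariant factors of ∂_1 are all 1, so H_0 ≅ Z.
  H_1: rank ker ∂_1 − rank ∂_2 = (6 − 3) − 3 = 0, and the invariant factors of ∂_2 are all 1, so H_1 ≅ 0.
  H_2: rank ker ∂_2 − rank ∂_3 = (4 − 3) − 0 = 1, and there is no ∂_3, so H_2 ≅ Z.

As a check, the Euler characteristic is 4 − 6 + 4 = 2, which agrees with 1 − 0 + 1 = 2.
(K is a triangulation of the 2-sphere S^2.)

H_0 = Z,  H_1 = 0,  H_2 = Z.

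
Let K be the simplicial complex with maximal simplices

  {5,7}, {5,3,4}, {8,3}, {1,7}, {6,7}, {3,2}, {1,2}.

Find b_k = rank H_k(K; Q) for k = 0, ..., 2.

b_0 = 1, b_1 = 1, b_2 = 0.

Take the total order 1 < 2 < 3 < 4 < 5 < 6 < 7 < 8 on the vertex set. Then K (dimension 2) consists of the simplices:

  0-simplices (8): [1], [2], [3], [4], [5], [6], [7], [8]
  1-simplices (9): [1,2], [1,7], [2,3], [3,4], [3,5], [3,8], [4,5], [5,7], [6,7]
  2-simplices (1): [3,4,5]

giving chain groups C_0 ≅ Z^8, C_1 ≅ Z^9, C_2 ≅ Z^1.

The boundary map ∂_1: C_1 → C_0 maps an edge to its endpoints' difference, ∂[p,q] = q − p. For instance
  ∂[1,2] = [2] − [1].
The resulting 8×9 matrix has rank 7, and its Smith normal form has invariant factors (1,1,1,1,1,1,1).

Boundary ∂_2: C_2 → C_1 maps a triangle to the signed sum of its edges. For instance
  ∂[3,4,5] = [4,5] − [3,5] + [3,4].
This gives a 9×1 integer matrix of rank 1; reducing to Smith normal form yields diagonal entries (1).

Computing H_k = (kernel of ∂_k) / (image of ∂_{k+1}):

  H_0: rank C_0 − rank ∂_1 = 8 − 7 = 1, and the invariant factors of ∂_1 are all 1, so H_0 = Z.
  H_1: rank ker ∂_1 − rank ∂_2 = (9 − 7) − 1 = 1, and the invariant factors of ∂_2 are all 1, so H_1 = Z.
  H_2: rank ker ∂_2 − rank ∂_3 = (1 − 1) − 0 = 0, and there is no ∂_3, so H_2 = 0.

As a check, the Euler characteristic is 8 − 9 + 1 = 0, which agrees with 1 − 1 + 0 = 0.

Hence the Betti numbers are b_0 = 1, b_1 = 1, b_2 = 0.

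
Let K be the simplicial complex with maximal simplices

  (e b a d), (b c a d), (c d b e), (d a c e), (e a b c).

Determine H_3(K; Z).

H_3 = Z.

K has 5 vertices, 10 edges, 10 triangles, 5 3-simplices.
rank ∂_3 = 4, rank ∂_4 = 0 ⇒ b_3 = 5 − 4 − 0 = 1. So H_3 ≅ Z.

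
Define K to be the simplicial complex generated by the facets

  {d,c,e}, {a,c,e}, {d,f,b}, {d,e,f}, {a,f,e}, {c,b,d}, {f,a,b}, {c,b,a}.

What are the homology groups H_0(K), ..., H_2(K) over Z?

K has 6 vertices, 12 edges, 8 triangles.
rank ∂_0 = 0, rank ∂_1 = 5 ⇒ b_0 = 6 − 0 − 5 = 1; all invariant factors of ∂_1 are 1 so no torsion. So H_0 ≅ Z.
rank ∂_1 = 5, rank ∂_2 = 7 ⇒ b_1 = 12 − 5 − 7 = 0; all invariant factors of ∂_2 are 1 so no torsion. So H_1 ≅ 0.
rank ∂_2 = 7, rank ∂_3 = 0 ⇒ b_2 = 8 − 7 − 0 = 1. So H_2 ≅ Z.

H_0 ≅ Z,  H_1 = 0,  H_2 ≅ Z.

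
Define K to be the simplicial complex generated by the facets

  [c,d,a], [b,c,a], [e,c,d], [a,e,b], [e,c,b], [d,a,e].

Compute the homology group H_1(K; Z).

H_1 = 0.

Fix the vertex order a < b < c < d < e and write every simplex with vertices in increasing order. Then dim K = 2 and the simplices of K are:

  0-simplices (5): a, b, c, d, e
  1-simplices (9): ab, ac, ad, ae, bc, be, cd, ce, de
  2-simplices (6): abc, abe, acd, ade, bce, cde

so the chain groups are C_0 ≅ Z^5, C_1 ≅ Z^9, C_2 ≅ Z^6.

∂_1: C_1 → C_0 sends each edge [p,q] (with p < q) to q − p. For instance
  ∂de = e − d.
This gives a 5×9 integer matrix of rank 4; reducing to Smith normal form yields diagonal entries (1,1,1,1).

∂_2: C_2 → C_1 maps a triangle to the signed sum of its edges. For instance
  ∂abc = bc − ac + ab,
  ∂acd = cd − ad + ac.
This gives a 9×6 integer matrix of rank 5; reducing to Smith normal form yields diagonal entries (1,1,1,1,1).

Now H_k = ker ∂_k / im ∂_{k+1}, so:

  H_1: rank ker ∂_1 − rank ∂_2 = (9 − 4) − 5 = 0, and the invariant factors of ∂_2 are all 1, so H_1 ≅ 0.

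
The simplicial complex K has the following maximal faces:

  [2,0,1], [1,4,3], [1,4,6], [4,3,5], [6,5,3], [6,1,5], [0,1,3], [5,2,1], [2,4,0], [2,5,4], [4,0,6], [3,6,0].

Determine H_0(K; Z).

K has 7 vertices, 18 edges, 12 triangles.
rank ∂_0 = 0, rank ∂_1 = 6 ⇒ b_0 = 7 − 0 − 6 = 1; all invariant factors of ∂_1 are 1 so no torsion. So H_0 ≅ Z.

H_0 = Z.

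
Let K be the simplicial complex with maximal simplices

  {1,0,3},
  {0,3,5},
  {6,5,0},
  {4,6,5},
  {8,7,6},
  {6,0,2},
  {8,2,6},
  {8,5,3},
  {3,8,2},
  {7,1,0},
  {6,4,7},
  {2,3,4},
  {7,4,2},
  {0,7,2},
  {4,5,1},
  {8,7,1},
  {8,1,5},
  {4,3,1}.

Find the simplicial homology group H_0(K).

We work with the vertex ordering 0 < 1 < 2 < 3 < 4 < 5 < 6 < 7 < 8. The simplices of K, each written with vertices in increasing order, are:

  0-simplices (9): [0], [1], [2], [3], [4], [5], [6], [7], [8]
  1-simplices (27): (27 of them)
  2-simplices (18): [0,1,3], [0,1,7], [0,2,6], [0,2,7], [0,3,5], [0,5,6], [1,3,4], [1,4,5], [1,5,8], [1,7,8], [2,3,4], [2,3,8], [2,4,7], [2,6,8], [3,5,8], [4,5,6], [4,6,7], [6,7,8]

so the chain groups are C_0 ≅ Z^9, C_1 ≅ Z^27, C_2 ≅ Z^18.

Boundary ∂_1: C_1 → C_0 maps an edge to its endpoints' difference, ∂[p,q] = q − p.
The 9×27 boundary matrix has rank 8 and Smith normal form diag(1,1,1,1,1,1,1,1).

Boundary ∂_2: C_2 → C_1 maps a triangle to the signed sum of its edges. For instance
  ∂[0,1,3] = [1,3] − [0,3] + [0,1],
  ∂[1,4,5] = [4,5] − [1,5] + [1,4].
The 27×18 boundary matrix has rank 18 and Smith normal form diag(1,1,1,1,1,1,1,1,1,1,1,1,1,1,1,1,1,2).

From H_k ≅ ker(∂_k) / im(∂_{k+1}) we obtain:

  H_0: rank C_0 − rank ∂_1 = 9 − 8 = 1, and the invariant factors of ∂_1 are all 1, so H_0 ≅ Z.

(K is a triangulation of the Klein bottle.)

H_0 ≅ Z.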